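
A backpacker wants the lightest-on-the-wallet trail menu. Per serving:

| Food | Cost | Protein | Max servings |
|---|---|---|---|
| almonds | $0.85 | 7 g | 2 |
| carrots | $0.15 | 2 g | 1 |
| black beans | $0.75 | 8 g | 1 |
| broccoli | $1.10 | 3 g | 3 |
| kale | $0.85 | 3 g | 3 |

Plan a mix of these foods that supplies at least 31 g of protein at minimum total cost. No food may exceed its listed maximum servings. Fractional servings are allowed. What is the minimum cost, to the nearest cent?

Cost per g of protein: carrots $0.0750, black beans $0.0938, almonds $0.1214, kale $0.2833, broccoli $0.3667.
Take 1 serving of carrots: +2.0 g protein for $0.15 (total $0.15, still need 29.0 g).
Take 1 serving of black beans: +8.0 g protein for $0.75 (total $0.90, still need 21.0 g).
Take 2 servings of almonds: +14.0 g protein for $1.70 (total $2.60, still need 7.0 g).
Take 2.333 servings of kale: +7.0 g protein for $1.98 (total $4.58, still need 0.0 g).
Greedy by cheapest-per-g is optimal for a single linear constraint, so the minimum cost is $4.58.

$4.58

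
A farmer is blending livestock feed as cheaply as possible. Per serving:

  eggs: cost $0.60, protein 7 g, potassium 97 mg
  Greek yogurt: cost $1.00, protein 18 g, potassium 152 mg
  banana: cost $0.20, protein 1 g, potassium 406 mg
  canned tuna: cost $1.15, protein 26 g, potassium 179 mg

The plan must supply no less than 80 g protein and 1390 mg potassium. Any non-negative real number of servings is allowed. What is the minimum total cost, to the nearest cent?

$3.87

This is a tiny linear program; its minimum lies at a vertex of the feasible set. List the vertices and price them.
eggs only: max(80/7, 1390/97) = 14.33 servings → $8.60.
Greek yogurt only: max(80/18, 1390/152) = 9.145 servings → $9.14.
banana only: max(80/1, 1390/406) = 80 servings → $16.00.
canned tuna only: max(80/26, 1390/179) = 7.765 servings → $8.93.
eggs + Greek yogurt: intersection lies outside the first quadrant.
eggs + banana with both tight: 11.33 servings and 0.7177 servings → $6.94.
eggs + canned tuna with both targets exact would need a negative amount; discard.
Greek yogurt + banana with both tight: 4.345 servings and 1.797 servings → $4.70.
Greek yogurt + canned tuna with both targets exact would need a negative amount; discard.
banana + canned tuna with both tight: 2.103 servings and 2.996 servings → $3.87.
Cheapest feasible corner: $3.87.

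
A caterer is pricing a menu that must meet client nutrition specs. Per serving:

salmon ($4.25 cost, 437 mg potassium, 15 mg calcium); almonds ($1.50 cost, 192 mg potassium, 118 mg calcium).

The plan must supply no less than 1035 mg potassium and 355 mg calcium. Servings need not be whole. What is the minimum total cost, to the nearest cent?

For a min-cost LP with two ≥-constraints, a basic feasible solution has at most two positive variables.
salmon only: max(1035/437, 355/15) = 23.67 servings → $100.58.
almonds only: max(1035/192, 355/118) = 5.391 servings → $8.09.
salmon + almonds with both tight: 1.109 servings and 2.868 servings → $9.01.
Cheapest feasible corner: $8.09.

$8.09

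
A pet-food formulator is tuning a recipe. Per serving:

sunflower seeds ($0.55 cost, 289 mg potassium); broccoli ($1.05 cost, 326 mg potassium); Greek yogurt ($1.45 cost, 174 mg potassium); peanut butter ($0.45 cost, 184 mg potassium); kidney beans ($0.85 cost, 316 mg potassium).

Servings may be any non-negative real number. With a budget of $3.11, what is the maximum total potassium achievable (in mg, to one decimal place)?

Potassium per dollar: sunflower seeds 525.5, peanut butter 408.9, kidney beans 371.8, broccoli 310.5, Greek yogurt 120.
With no serving limits, spend the whole cost allowance on sunflower seeds: $3.11 / $0.55 × 289 mg = 1634.2 mg.

1634.2 mg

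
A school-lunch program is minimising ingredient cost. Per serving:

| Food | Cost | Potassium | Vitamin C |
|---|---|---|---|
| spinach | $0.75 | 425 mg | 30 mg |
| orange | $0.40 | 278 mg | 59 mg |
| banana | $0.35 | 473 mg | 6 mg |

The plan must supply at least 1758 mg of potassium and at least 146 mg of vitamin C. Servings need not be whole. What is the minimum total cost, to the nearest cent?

$1.73

At the optimum either one food covers both requirements or two foods hit both targets exactly; no other combination can be cheaper.
spinach only: max(1758/425, 146/30) = 4.867 servings → $3.65.
orange only: max(1758/278, 146/59) = 6.324 servings → $2.53.
banana only: max(1758/473, 146/6) = 24.33 servings → $8.52.
spinach + orange with both tight: 3.773 servings and 0.5563 servings → $3.05.
spinach + banana with both targets exact would need a negative amount; discard.
orange + banana with both tight: 2.23 servings and 2.406 servings → $1.73.
The minimum over all feasible corners is $1.73.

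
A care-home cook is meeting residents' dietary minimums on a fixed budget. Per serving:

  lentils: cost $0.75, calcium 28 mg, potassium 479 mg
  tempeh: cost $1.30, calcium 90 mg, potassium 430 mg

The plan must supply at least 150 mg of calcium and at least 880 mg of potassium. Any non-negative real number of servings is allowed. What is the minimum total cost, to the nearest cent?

$2.33

With two linear requirements the optimum uses one or two foods; enumerate the corners.
lentils only: max(150/28, 880/479) = 5.357 servings → $4.02.
tempeh only: max(150/90, 880/430) = 2.047 servings → $2.66.
lentils + tempeh with both tight: 0.4731 servings and 1.519 servings → $2.33.
The minimum over all feasible corners is $2.33.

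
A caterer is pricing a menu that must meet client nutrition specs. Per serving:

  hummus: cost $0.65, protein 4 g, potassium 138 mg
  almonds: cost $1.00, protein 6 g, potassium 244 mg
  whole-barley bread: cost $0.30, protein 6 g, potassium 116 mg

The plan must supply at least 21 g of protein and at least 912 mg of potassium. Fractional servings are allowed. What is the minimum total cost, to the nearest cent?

The cheapest plan sits at a corner of the feasible region — with two constraints it uses at most two foods.
hummus only: max(21/4, 912/138) = 6.609 servings → $4.30.
almonds only: max(21/6, 912/244) = 3.738 servings → $3.74.
whole-barley bread only: max(21/6, 912/116) = 7.862 servings → $2.36.
hummus + almonds: the both-tight solution has a negative serving — not a feasible corner.
hummus + whole-barley bread: intersection lies outside the first quadrant.
almonds + whole-barley bread with both targets exact would need a negative amount; discard.
Cheapest feasible corner: $2.36.

$2.36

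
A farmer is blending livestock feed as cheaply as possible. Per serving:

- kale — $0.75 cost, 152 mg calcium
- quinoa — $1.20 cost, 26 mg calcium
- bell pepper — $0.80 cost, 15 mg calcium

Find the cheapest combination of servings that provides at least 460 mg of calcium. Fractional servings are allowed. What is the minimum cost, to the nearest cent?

Cost per mg of calcium: kale $0.0049, quinoa $0.0462, bell pepper $0.0533.
With no serving limits, use only kale: 460 mg / 152 mg = 3.026 servings × $0.75 = $2.27.

$2.27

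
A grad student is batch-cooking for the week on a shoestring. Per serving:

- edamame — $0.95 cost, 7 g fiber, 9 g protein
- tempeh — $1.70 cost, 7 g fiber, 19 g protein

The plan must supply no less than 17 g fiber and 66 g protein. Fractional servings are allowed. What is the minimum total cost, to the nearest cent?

$5.91

The cheapest plan sits at a corner of the feasible region — with two constraints it uses at most two foods.
edamame only: max(17/7, 66/9) = 7.333 servings → $6.97.
tempeh only: max(17/7, 66/19) = 3.474 servings → $5.91.
edamame + tempeh: intersection lies outside the first quadrant.
Cheapest feasible corner: $5.91.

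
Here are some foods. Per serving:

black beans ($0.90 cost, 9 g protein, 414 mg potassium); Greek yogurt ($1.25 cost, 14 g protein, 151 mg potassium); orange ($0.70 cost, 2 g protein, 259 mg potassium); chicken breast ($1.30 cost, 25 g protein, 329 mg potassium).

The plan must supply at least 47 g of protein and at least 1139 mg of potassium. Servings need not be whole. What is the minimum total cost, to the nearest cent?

The cheapest plan sits at a corner of the feasible region — with two constraints it uses at most two foods.
black beans only: max(47/9, 1139/414) = 5.222 servings → $4.70.
Greek yogurt only: max(47/14, 1139/151) = 7.543 servings → $9.43.
orange only: max(47/2, 1139/259) = 23.5 servings → $16.45.
chicken breast only: max(47/25, 1139/329) = 3.462 servings → $4.50.
black beans + Greek yogurt with both tight: 1.994 servings and 2.075 servings → $4.39.
black beans + orange: the both-tight solution has a negative serving — not a feasible corner.
black beans + chicken breast with both tight: 1.761 servings and 1.246 servings → $3.20.
Greek yogurt + orange with both tight: 2.977 servings and 2.662 servings → $5.58.
Greek yogurt + chicken breast with both targets exact would need a negative amount; discard.
orange + chicken breast with both tight: 2.237 servings and 1.701 servings → $3.78.
The minimum over all feasible corners is $3.20.

$3.20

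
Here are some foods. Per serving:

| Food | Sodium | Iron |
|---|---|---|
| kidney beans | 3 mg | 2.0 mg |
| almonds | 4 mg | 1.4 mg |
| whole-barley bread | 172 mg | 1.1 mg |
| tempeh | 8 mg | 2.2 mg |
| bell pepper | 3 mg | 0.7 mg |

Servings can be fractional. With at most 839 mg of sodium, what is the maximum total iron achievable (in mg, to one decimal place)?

Iron per mg sodium: kidney beans 0.6667, almonds 0.35, tempeh 0.275, bell pepper 0.2333, whole-barley bread 0.006395.
With no serving limits, spend the whole sodium allowance on kidney beans: 839 mg / 3 mg × 2.0 mg = 559.3 mg.

559.3 mg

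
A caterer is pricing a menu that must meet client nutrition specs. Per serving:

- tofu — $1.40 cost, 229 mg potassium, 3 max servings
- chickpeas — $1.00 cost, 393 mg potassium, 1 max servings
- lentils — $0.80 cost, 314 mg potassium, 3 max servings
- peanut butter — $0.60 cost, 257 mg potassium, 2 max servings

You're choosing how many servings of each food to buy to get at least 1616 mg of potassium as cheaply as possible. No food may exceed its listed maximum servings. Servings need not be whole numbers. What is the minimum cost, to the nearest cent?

$4.01

Cost per mg of potassium: peanut butter $0.0023, chickpeas $0.0025, lentils $0.0025, tofu $0.0061.
Take 2 servings of peanut butter: +514.0 mg potassium for $1.20 (total $1.20, still need 1102.0 mg).
Take 1 serving of chickpeas: +393.0 mg potassium for $1.00 (total $2.20, still need 709.0 mg).
Take 2.258 servings of lentils: +709.0 mg potassium for $1.81 (total $4.01, still need 0.0 mg).
Greedy by cheapest-per-mg is optimal for a single linear constraint, so the minimum cost is $4.01.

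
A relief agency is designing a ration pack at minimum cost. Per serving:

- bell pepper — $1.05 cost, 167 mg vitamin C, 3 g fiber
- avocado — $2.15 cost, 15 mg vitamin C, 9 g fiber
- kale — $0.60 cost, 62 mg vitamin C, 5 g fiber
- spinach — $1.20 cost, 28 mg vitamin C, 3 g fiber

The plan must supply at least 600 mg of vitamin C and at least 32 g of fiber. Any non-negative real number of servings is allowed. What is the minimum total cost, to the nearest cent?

This is a tiny linear program; its minimum lies at a vertex of the feasible set. List the vertices and price them.
bell pepper only: max(600/167, 32/3) = 10.67 servings → $11.20.
avocado only: max(600/15, 32/9) = 40 servings → $86.00.
kale only: max(600/62, 32/5) = 9.677 servings → $5.81.
spinach only: max(600/28, 32/3) = 21.43 servings → $25.71.
bell pepper + avocado with both tight: 3.374 servings and 2.431 servings → $8.77.
bell pepper + kale with both tight: 1.565 servings and 5.461 servings → $4.92.
bell pepper + spinach with both tight: 2.168 servings and 8.499 servings → $12.47.
avocado + kale: intersection lies outside the first quadrant.
avocado + spinach: the both-tight solution has a negative serving — not a feasible corner.
kale + spinach: the both-tight solution has a negative serving — not a feasible corner.
Cheapest feasible corner: $4.92.

$4.92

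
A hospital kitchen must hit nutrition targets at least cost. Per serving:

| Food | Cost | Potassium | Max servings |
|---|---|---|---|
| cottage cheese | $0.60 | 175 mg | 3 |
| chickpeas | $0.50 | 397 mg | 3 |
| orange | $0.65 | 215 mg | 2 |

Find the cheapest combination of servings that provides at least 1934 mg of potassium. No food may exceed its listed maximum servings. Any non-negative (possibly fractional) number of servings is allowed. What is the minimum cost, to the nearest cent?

Cost per mg of potassium: chickpeas $0.0013, orange $0.0030, cottage cheese $0.0034.
Take 3 servings of chickpeas: +1191.0 mg potassium for $1.50 (total $1.50, still need 743.0 mg).
Take 2 servings of orange: +430.0 mg potassium for $1.30 (total $2.80, still need 313.0 mg).
Take 1.789 servings of cottage cheese: +313.0 mg potassium for $1.07 (total $3.87, still need 0.0 mg).
Filling from the cheapest source first is optimal under one linear minimum: $3.87.

$3.87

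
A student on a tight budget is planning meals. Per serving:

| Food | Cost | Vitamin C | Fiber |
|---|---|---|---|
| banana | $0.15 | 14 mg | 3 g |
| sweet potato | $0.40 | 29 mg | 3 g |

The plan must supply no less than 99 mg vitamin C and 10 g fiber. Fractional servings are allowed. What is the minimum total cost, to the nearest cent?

A basic optimal solution has at most two foods positive. Try each food alone and each pair with both targets met exactly.
banana only: max(99/14, 10/3) = 7.071 servings → $1.06.
sweet potato only: max(99/29, 10/3) = 3.414 servings → $1.37.
banana + sweet potato with both targets exact would need a negative amount; discard.
So the least-cost plan costs $1.06.

$1.06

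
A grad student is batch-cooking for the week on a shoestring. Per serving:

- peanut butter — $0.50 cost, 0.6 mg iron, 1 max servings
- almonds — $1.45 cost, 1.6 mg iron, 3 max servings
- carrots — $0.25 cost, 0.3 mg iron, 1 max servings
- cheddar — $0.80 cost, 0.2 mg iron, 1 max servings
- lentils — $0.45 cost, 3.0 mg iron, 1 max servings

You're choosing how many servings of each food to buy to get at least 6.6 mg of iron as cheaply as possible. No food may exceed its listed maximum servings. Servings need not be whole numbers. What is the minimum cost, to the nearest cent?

Cost per mg of iron: lentils $0.1500, peanut butter $0.8333, carrots $0.8333, almonds $0.9062, cheddar $4.0000.
Take 1 serving of lentils: +3.0 mg iron for $0.45 (total $0.45, still need 3.6 mg).
Take 1 serving of peanut butter: +0.6 mg iron for $0.50 (total $0.95, still need 3.0 mg).
Take 1 serving of carrots: +0.3 mg iron for $0.25 (total $1.20, still need 2.7 mg).
Take 1.688 servings of almonds: +2.7 mg iron for $2.45 (total $3.65, still need 0.0 mg).
Greedy by cheapest-per-mg is optimal for a single linear constraint, so the minimum cost is $3.65.

$3.65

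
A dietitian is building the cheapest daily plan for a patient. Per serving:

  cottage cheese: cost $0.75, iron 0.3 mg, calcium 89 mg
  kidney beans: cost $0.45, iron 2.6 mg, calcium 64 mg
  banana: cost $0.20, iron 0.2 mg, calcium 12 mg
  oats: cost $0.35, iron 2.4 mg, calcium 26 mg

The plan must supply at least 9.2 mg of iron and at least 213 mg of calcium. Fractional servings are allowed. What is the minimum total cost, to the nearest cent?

Two binding constraints pin down two serving amounts, so the optimal mix uses at most two foods. The candidates are each food alone (scaled to the tighter of iron/calcium) and each pair with both constraints tight.
cottage cheese only: max(9.2/0.3, 213/89) = 30.67 servings → $23.00.
kidney beans only: max(9.2/2.6, 213/64) = 3.538 servings → $1.59.
banana only: max(9.2/0.2, 213/12) = 46 servings → $9.20.
oats only: max(9.2/2.4, 213/26) = 8.192 servings → $2.87.
cottage cheese + kidney beans: the both-tight solution has a negative serving — not a feasible corner.
cottage cheese + banana: the both-tight solution has a negative serving — not a feasible corner.
cottage cheese + oats with both tight: 1.322 servings and 3.668 servings → $2.28.
kidney beans + banana: the both-tight solution has a negative serving — not a feasible corner.
kidney beans + oats with both tight: 3.163 servings and 0.407 servings → $1.57.
banana + oats with both tight: 11.53 servings and 2.873 servings → $3.31.
Cheapest feasible corner: $1.57.

$1.57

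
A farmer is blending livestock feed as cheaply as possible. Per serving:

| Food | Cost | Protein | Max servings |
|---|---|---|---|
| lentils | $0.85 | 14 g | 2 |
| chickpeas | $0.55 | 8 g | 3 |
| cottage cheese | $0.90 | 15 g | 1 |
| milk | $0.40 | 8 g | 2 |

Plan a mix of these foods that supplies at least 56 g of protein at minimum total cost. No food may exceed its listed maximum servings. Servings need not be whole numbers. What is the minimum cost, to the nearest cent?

$3.22

Cost per g of protein: milk $0.0500, cottage cheese $0.0600, lentils $0.0607, chickpeas $0.0688.
Take 2 servings of milk: +16.0 g protein for $0.80 (total $0.80, still need 40.0 g).
Take 1 serving of cottage cheese: +15.0 g protein for $0.90 (total $1.70, still need 25.0 g).
Take 1.786 servings of lentils: +25.0 g protein for $1.52 (total $3.22, still need 0.0 g).
Greedy by cheapest-per-g is optimal for a single linear constraint, so the minimum cost is $3.22.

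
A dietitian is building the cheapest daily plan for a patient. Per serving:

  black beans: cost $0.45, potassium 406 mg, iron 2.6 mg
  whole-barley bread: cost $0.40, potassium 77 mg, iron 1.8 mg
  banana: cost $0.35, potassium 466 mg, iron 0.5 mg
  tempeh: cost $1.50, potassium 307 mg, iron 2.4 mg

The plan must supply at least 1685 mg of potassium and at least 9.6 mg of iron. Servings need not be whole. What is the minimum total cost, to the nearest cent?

$1.79

black beans only: max(1685/406, 9.6/2.6) = 4.15 servings → $1.87.
whole-barley bread only: max(1685/77, 9.6/1.8) = 21.88 servings → $8.75.
banana only: max(1685/466, 9.6/0.5) = 19.2 servings → $6.72.
tempeh only: max(1685/307, 9.6/2.4) = 5.489 servings → $8.23.
black beans + whole-barley bread: the both-tight solution has a negative serving — not a feasible corner.
black beans + banana with both tight: 3.6 servings and 0.4793 servings → $1.79.
black beans + tempeh with both targets exact would need a negative amount; discard.
whole-barley bread + banana with both tight: 4.537 servings and 2.866 servings → $2.82.
whole-barley bread + tempeh: intersection lies outside the first quadrant.
banana + tempeh with both tight: 1.137 servings and 3.763 servings → $6.04.
The minimum over all feasible corners is $1.79.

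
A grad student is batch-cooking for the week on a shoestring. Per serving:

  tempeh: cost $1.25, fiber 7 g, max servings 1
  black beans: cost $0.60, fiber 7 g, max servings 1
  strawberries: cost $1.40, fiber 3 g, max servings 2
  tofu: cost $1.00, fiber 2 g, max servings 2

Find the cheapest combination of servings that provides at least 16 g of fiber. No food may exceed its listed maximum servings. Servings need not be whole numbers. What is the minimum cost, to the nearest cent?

Cost per g of fiber: black beans $0.0857, tempeh $0.1786, strawberries $0.4667, tofu $0.5000.
Take 1 serving of black beans: +7.0 g fiber for $0.60 (total $0.60, still need 9.0 g).
Take 1 serving of tempeh: +7.0 g fiber for $1.25 (total $1.85, still need 2.0 g).
Take 0.6667 servings of strawberries: +2.0 g fiber for $0.93 (total $2.78, still need 0.0 g).
Filling from the cheapest source first is optimal under one linear minimum: $2.78.

$2.78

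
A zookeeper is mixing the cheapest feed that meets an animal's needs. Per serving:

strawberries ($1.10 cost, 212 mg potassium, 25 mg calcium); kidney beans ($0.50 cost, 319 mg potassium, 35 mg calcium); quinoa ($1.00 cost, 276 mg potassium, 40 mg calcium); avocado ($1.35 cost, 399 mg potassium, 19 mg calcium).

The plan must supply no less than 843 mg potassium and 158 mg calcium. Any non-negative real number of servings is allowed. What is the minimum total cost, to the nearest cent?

Minimising a linear cost over {potassium ≥ 843, calcium ≥ 158, servings ≥ 0} — the optimum is at a vertex, using one or two foods.
strawberries only: max(843/212, 158/25) = 6.32 servings → $6.95.
kidney beans only: max(843/319, 158/35) = 4.514 servings → $2.26.
quinoa only: max(843/276, 158/40) = 3.95 servings → $3.95.
avocado only: max(843/399, 158/19) = 8.316 servings → $11.23.
strawberries + kidney beans: the both-tight solution has a negative serving — not a feasible corner.
strawberries + quinoa: intersection lies outside the first quadrant.
strawberries + avocado with both targets exact would need a negative amount; discard.
kidney beans + quinoa: the both-tight solution has a negative serving — not a feasible corner.
kidney beans + avocado with both targets exact would need a negative amount; discard.
quinoa + avocado: the both-tight solution has a negative serving — not a feasible corner.
Cheapest feasible corner: $2.26.

$2.26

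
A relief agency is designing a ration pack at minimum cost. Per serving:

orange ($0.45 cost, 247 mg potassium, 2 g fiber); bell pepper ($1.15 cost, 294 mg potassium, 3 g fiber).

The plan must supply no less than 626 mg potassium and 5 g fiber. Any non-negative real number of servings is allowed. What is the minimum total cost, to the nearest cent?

Two binding constraints pin down two serving amounts, so the optimal mix uses at most two foods. The candidates are each food alone (scaled to the tighter of potassium/fiber) and each pair with both constraints tight.
orange only: max(626/247, 5/2) = 2.534 servings → $1.14.
bell pepper only: max(626/294, 5/3) = 2.129 servings → $2.45.
orange + bell pepper: intersection lies outside the first quadrant.
The minimum over all feasible corners is $1.14.

$1.14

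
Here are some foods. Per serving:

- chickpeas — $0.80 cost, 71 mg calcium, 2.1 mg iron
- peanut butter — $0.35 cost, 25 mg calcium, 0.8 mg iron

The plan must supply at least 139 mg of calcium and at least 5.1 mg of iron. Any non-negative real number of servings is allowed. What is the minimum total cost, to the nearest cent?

With two linear requirements the optimum uses one or two foods; enumerate the corners.
chickpeas only: max(139/71, 5.1/2.1) = 2.429 servings → $1.94.
peanut butter only: max(139/25, 5.1/0.8) = 6.375 servings → $2.23.
chickpeas + peanut butter: intersection lies outside the first quadrant.
So the least-cost plan costs $1.94.

$1.94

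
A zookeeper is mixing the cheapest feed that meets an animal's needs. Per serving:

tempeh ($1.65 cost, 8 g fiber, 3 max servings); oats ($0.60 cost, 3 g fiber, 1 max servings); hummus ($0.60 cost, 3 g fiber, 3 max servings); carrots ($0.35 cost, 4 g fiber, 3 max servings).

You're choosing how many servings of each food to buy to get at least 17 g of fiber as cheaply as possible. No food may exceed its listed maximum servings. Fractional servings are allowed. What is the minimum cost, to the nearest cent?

Cost per g of fiber: carrots $0.0875, oats $0.2000, hummus $0.2000, tempeh $0.2062.
Take 3 servings of carrots: +12.0 g fiber for $1.05 (total $1.05, still need 5.0 g).
Take 1 serving of oats: +3.0 g fiber for $0.60 (total $1.65, still need 2.0 g).
Take 0.6667 servings of hummus: +2.0 g fiber for $0.40 (total $2.05, still need 0.0 g).
Greedy by cheapest-per-g is optimal for a single linear constraint, so the minimum cost is $2.05.

$2.05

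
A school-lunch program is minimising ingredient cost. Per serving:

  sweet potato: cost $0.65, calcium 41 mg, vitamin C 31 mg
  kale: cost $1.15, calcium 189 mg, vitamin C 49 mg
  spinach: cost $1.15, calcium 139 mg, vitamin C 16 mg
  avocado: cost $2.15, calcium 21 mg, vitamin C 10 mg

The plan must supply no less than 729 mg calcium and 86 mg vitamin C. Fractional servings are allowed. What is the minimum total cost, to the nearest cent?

$4.44

The cheapest plan sits at a corner of the feasible region — with two constraints it uses at most two foods.
sweet potato only: max(729/41, 86/31) = 17.78 servings → $11.56.
kale only: max(729/189, 86/49) = 3.857 servings → $4.44.
spinach only: max(729/139, 86/16) = 5.375 servings → $6.18.
avocado only: max(729/21, 86/10) = 34.71 servings → $74.64.
sweet potato + kale: intersection lies outside the first quadrant.
sweet potato + spinach with both tight: 0.07939 servings and 5.221 servings → $6.06.
sweet potato + avocado: the both-tight solution has a negative serving — not a feasible corner.
kale + spinach with both tight: 0.07658 servings and 5.14 servings → $6.00.
kale + avocado with both targets exact would need a negative amount; discard.
spinach + avocado with both tight: 5.203 servings and 0.2751 servings → $6.58.
So the least-cost plan costs $4.44.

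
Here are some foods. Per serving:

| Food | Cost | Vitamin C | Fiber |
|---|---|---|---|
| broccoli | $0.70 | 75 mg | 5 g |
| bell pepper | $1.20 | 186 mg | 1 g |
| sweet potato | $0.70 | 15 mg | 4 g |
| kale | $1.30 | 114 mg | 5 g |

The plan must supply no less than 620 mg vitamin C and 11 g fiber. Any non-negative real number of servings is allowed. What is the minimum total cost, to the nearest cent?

$4.36

Check every corner: each single food scaled to meet both minima, and each pair solved so both constraints bind.
broccoli only: max(620/75, 11/5) = 8.267 servings → $5.79.
bell pepper only: max(620/186, 11/1) = 11 servings → $13.20.
sweet potato only: max(620/15, 11/4) = 41.33 servings → $28.93.
kale only: max(620/114, 11/5) = 5.439 servings → $7.07.
broccoli + bell pepper with both tight: 1.668 servings and 2.661 servings → $4.36.
broccoli + sweet potato: the both-tight solution has a negative serving — not a feasible corner.
broccoli + kale: the both-tight solution has a negative serving — not a feasible corner.
bell pepper + sweet potato with both tight: 3.176 servings and 1.956 servings → $5.18.
bell pepper + kale with both tight: 2.262 servings and 1.748 servings → $4.99.
sweet potato + kale with both targets exact would need a negative amount; discard.
Cheapest feasible corner: $4.36.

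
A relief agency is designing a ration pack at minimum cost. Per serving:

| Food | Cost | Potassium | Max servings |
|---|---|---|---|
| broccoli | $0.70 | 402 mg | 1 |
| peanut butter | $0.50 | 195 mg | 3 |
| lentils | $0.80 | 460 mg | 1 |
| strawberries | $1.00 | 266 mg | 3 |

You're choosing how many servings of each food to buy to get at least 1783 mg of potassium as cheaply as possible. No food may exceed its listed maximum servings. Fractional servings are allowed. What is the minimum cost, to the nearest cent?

Cost per mg of potassium: lentils $0.0017, broccoli $0.0017, peanut butter $0.0026, strawberries $0.0038.
Take 1 serving of lentils: +460.0 mg potassium for $0.80 (total $0.80, still need 1323.0 mg).
Take 1 serving of broccoli: +402.0 mg potassium for $0.70 (total $1.50, still need 921.0 mg).
Take 3 servings of peanut butter: +585.0 mg potassium for $1.50 (total $3.00, still need 336.0 mg).
Take 1.263 servings of strawberries: +336.0 mg potassium for $1.26 (total $4.26, still need 0.0 mg).
Greedy by cheapest-per-mg is optimal for a single linear constraint, so the minimum cost is $4.26.

$4.26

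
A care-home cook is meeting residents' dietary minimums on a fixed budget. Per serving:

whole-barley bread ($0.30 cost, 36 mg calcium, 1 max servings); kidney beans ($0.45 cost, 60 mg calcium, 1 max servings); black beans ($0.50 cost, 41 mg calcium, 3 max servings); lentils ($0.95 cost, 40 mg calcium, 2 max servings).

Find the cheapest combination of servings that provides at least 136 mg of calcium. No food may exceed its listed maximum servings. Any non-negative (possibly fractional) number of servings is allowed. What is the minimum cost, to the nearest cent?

Cost per mg of calcium: kidney beans $0.0075, whole-barley bread $0.0083, black beans $0.0122, lentils $0.0238.
Take 1 serving of kidney beans: +60.0 mg calcium for $0.45 (total $0.45, still need 76.0 mg).
Take 1 serving of whole-barley bread: +36.0 mg calcium for $0.30 (total $0.75, still need 40.0 mg).
Take 0.9756 servings of black beans: +40.0 mg calcium for $0.49 (total $1.24, still need 0.0 mg).
Filling from the cheapest source first is optimal under one linear minimum: $1.24.

$1.24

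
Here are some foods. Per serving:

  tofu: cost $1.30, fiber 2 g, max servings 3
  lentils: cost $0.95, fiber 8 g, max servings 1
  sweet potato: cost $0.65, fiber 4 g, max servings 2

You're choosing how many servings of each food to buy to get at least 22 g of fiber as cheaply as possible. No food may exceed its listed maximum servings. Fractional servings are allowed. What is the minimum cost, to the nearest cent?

Cost per g of fiber: lentils $0.1187, sweet potato $0.1625, tofu $0.6500.
Take 1 serving of lentils: +8.0 g fiber for $0.95 (total $0.95, still need 14.0 g).
Take 2 servings of sweet potato: +8.0 g fiber for $1.30 (total $2.25, still need 6.0 g).
Take 3 servings of tofu: +6.0 g fiber for $3.90 (total $6.15, still need 0.0 g).
Greedy by cheapest-per-g is optimal for a single linear constraint, so the minimum cost is $6.15.

$6.15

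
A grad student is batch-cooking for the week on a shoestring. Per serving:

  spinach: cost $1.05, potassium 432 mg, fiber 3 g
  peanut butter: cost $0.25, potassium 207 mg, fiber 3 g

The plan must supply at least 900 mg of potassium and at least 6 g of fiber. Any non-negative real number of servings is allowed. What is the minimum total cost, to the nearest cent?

$1.09

With two linear requirements the optimum uses one or two foods; enumerate the corners.
spinach only: max(900/432, 6/3) = 2.083 servings → $2.19.
peanut butter only: max(900/207, 6/3) = 4.348 servings → $1.09.
spinach + peanut butter: intersection lies outside the first quadrant.
The minimum over all feasible corners is $1.09.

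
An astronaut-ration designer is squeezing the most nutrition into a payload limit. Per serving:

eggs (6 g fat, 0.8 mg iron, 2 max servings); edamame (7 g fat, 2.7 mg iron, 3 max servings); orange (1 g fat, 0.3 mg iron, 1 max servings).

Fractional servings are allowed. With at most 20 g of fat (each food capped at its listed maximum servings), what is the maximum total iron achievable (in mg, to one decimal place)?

Iron per g fat: edamame 0.3857, orange 0.3, eggs 0.1333.
Take 2.857 servings of edamame: uses 20 g fat, +7.7 mg iron (running total 7.7 mg).
Greedy by best ratio exhausts the fat allowance optimally: 7.7 mg.

7.7 mg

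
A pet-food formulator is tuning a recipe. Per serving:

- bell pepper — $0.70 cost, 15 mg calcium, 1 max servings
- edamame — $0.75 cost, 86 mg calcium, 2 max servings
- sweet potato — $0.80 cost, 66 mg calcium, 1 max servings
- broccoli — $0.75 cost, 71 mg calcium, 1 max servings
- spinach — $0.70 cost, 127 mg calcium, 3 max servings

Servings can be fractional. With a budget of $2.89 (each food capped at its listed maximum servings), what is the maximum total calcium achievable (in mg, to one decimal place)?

Calcium per dollar: spinach 181.4, edamame 114.7, broccoli 94.67, sweet potato 82.5, bell pepper 21.43.
Take 3 servings of spinach: spends $2.10, +381.0 mg calcium (running total 381.0 mg).
Take 1.053 servings of edamame: spends $0.79, +90.6 mg calcium (running total 471.6 mg).
Greedy by best ratio exhausts the cost allowance optimally: 471.6 mg.

471.6 mg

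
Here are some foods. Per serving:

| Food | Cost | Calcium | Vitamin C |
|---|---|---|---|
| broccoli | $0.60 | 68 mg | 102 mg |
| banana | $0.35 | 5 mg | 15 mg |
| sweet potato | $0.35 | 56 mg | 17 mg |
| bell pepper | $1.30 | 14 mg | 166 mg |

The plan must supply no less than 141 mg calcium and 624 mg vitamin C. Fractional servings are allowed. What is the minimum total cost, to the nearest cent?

$3.67

broccoli only: max(141/68, 624/102) = 6.118 servings → $3.67.
banana only: max(141/5, 624/15) = 41.6 servings → $14.56.
sweet potato only: max(141/56, 624/17) = 36.71 servings → $12.85.
bell pepper only: max(141/14, 624/166) = 10.07 servings → $13.09.
broccoli + banana: the both-tight solution has a negative serving — not a feasible corner.
broccoli + sweet potato: the both-tight solution has a negative serving — not a feasible corner.
broccoli + bell pepper with both tight: 1.488 servings and 2.845 servings → $4.59.
banana + sweet potato with both targets exact would need a negative amount; discard.
banana + bell pepper with both tight: 23.66 servings and 1.621 servings → $10.39.
sweet potato + bell pepper with both tight: 1.62 servings and 3.593 servings → $5.24.
Cheapest feasible corner: $3.67.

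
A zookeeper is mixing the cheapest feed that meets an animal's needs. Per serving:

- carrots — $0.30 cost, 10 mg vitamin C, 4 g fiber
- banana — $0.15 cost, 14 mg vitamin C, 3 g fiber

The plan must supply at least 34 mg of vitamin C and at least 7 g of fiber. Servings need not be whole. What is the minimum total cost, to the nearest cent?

$0.36

This is a tiny linear program; its minimum lies at a vertex of the feasible set. List the vertices and price them.
carrots only: max(34/10, 7/4) = 3.4 servings → $1.02.
banana only: max(34/14, 7/3) = 2.429 servings → $0.36.
carrots + banana: the both-tight solution has a negative serving — not a feasible corner.
Cheapest feasible corner: $0.36.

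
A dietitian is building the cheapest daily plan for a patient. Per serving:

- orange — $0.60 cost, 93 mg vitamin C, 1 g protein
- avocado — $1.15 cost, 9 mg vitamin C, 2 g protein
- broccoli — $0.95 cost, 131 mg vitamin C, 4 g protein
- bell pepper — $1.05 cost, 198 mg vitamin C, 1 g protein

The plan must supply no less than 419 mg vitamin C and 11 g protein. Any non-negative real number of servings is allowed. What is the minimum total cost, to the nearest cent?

orange only: max(419/93, 11/1) = 11 servings → $6.60.
avocado only: max(419/9, 11/2) = 46.56 servings → $53.54.
broccoli only: max(419/131, 11/4) = 3.198 servings → $3.04.
bell pepper only: max(419/198, 11/1) = 11 servings → $11.55.
orange + avocado with both tight: 4.175 servings and 3.412 servings → $6.43.
orange + broccoli with both tight: 0.9751 servings and 2.506 servings → $2.97.
orange + bell pepper: intersection lies outside the first quadrant.
avocado + broccoli: intersection lies outside the first quadrant.
avocado + bell pepper with both tight: 4.545 servings and 1.91 servings → $7.23.
broccoli + bell pepper with both tight: 2.661 servings and 0.3555 servings → $2.90.
So the least-cost plan costs $2.90.

$2.90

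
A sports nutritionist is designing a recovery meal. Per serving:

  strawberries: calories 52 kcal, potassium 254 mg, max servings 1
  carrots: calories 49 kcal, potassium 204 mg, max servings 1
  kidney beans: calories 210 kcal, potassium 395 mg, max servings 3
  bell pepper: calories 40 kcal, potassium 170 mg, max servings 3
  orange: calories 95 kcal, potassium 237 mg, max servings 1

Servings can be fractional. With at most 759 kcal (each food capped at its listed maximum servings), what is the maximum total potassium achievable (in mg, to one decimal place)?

Potassium per kcal: strawberries 4.885, bell pepper 4.25, carrots 4.163, orange 2.495, kidney beans 1.881.
Take 1 serving of strawberries: uses 52 kcal, +254.0 mg potassium (running total 254.0 mg).
Take 3 servings of bell pepper: uses 120 kcal, +510.0 mg potassium (running total 764.0 mg).
Take 1 serving of carrots: uses 49 kcal, +204.0 mg potassium (running total 968.0 mg).
Take 1 serving of orange: uses 95 kcal, +237.0 mg potassium (running total 1205.0 mg).
Take 2.11 servings of kidney beans: uses 443 kcal, +833.3 mg potassium (running total 2038.3 mg).
Greedy by best ratio exhausts the calories allowance optimally: 2038.3 mg.

2038.3 mg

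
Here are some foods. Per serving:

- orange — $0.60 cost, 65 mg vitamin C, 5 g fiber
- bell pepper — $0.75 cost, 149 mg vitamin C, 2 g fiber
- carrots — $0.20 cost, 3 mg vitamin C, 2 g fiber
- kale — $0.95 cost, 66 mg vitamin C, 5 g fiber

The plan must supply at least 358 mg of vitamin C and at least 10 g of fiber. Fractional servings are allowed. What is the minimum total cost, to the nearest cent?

$2.15

Minimising a linear cost over {vitamin C ≥ 358, fiber ≥ 10, servings ≥ 0} — the optimum is at a vertex, using one or two foods.
orange only: max(358/65, 10/5) = 5.508 servings → $3.30.
bell pepper only: max(358/149, 10/2) = 5 servings → $3.75.
carrots only: max(358/3, 10/2) = 119.3 servings → $23.87.
kale only: max(358/66, 10/5) = 5.424 servings → $5.15.
orange + bell pepper with both tight: 1.259 servings and 1.854 servings → $2.15.
orange + carrots with both targets exact would need a negative amount; discard.
orange + kale: the both-tight solution has a negative serving — not a feasible corner.
bell pepper + carrots with both tight: 2.349 servings and 2.651 servings → $2.29.
bell pepper + kale with both tight: 1.843 servings and 1.263 servings → $2.58.
carrots + kale: intersection lies outside the first quadrant.
The minimum over all feasible corners is $2.15.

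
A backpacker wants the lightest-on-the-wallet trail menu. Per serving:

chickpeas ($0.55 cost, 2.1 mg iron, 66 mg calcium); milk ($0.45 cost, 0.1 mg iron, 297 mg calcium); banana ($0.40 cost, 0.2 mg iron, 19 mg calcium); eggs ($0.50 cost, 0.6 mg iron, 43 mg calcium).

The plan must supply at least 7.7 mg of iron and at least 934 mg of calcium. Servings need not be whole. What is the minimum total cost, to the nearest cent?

chickpeas only: max(7.7/2.1, 934/66) = 14.15 servings → $7.78.
milk only: max(7.7/0.1, 934/297) = 77 servings → $34.65.
banana only: max(7.7/0.2, 934/19) = 49.16 servings → $19.66.
eggs only: max(7.7/0.6, 934/43) = 21.72 servings → $10.86.
chickpeas + milk with both tight: 3.555 servings and 2.355 servings → $3.01.
chickpeas + banana: intersection lies outside the first quadrant.
chickpeas + eggs: the both-tight solution has a negative serving — not a feasible corner.
milk + banana with both tight: 0.7043 servings and 38.15 servings → $15.58.
milk + eggs with both tight: 1.319 servings and 12.61 servings → $6.90.
banana + eggs: the both-tight solution has a negative serving — not a feasible corner.
So the least-cost plan costs $3.01.

$3.01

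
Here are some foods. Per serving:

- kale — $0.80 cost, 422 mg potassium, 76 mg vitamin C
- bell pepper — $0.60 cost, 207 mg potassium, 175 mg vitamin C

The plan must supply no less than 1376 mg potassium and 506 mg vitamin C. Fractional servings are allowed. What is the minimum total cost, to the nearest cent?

Minimising a linear cost over {potassium ≥ 1376, vitamin C ≥ 506, servings ≥ 0} — the optimum is at a vertex, using one or two foods.
kale only: max(1376/422, 506/76) = 6.658 servings → $5.33.
bell pepper only: max(1376/207, 506/175) = 6.647 servings → $3.99.
kale + bell pepper with both tight: 2.341 servings and 1.875 servings → $3.00.
So the least-cost plan costs $3.00.

$3.00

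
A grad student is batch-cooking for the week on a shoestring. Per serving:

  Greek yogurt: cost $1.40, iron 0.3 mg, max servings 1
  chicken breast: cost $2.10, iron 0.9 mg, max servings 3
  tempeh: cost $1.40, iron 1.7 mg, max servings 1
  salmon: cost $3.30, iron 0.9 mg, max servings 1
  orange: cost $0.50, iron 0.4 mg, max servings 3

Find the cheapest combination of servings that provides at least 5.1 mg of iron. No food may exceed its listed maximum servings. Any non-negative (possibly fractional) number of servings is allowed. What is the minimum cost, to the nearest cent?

Cost per mg of iron: tempeh $0.8235, orange $1.2500, chicken breast $2.3333, salmon $3.6667, Greek yogurt $4.6667.
Take 1 serving of tempeh: +1.7 mg iron for $1.40 (total $1.40, still need 3.4 mg).
Take 3 servings of orange: +1.2 mg iron for $1.50 (total $2.90, still need 2.2 mg).
Take 2.444 servings of chicken breast: +2.2 mg iron for $5.13 (total $8.03, still need 0.0 mg).
Greedy by cheapest-per-mg is optimal for a single linear constraint, so the minimum cost is $8.03.

$8.03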